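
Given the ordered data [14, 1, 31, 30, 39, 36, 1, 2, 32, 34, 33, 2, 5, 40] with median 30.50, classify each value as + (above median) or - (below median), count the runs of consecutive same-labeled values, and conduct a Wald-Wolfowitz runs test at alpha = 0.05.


Step 1: Compute median = 30.50; label A = above, B = below.
Labels in order: BBABAABBAAABBA  (n_A = 7, n_B = 7)
Step 2: Count runs R = 8.
Step 3: Under H0 (random ordering), E[R] = 2*n_A*n_B/(n_A+n_B) + 1 = 2*7*7/14 + 1 = 8.0000.
        Var[R] = 2*n_A*n_B*(2*n_A*n_B - n_A - n_B) / ((n_A+n_B)^2 * (n_A+n_B-1)) = 8232/2548 = 3.2308.
        SD[R] = 1.7974.
Step 4: R = E[R], so z = 0 with no continuity correction.
Step 5: Two-sided p-value via normal approximation = 2*(1 - Phi(|z|)) = 1.000000.
Step 6: alpha = 0.05. fail to reject H0.

R = 8, z = 0.0000, p = 1.000000, fail to reject H0.


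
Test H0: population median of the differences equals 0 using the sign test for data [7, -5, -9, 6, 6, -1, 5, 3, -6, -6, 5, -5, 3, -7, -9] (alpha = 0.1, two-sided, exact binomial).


Step 1: Discard zero differences. Original n = 15; n_eff = number of nonzero differences = 15.
Nonzero differences (with sign): +7, -5, -9, +6, +6, -1, +5, +3, -6, -6, +5, -5, +3, -7, -9
Step 2: Count signs: positive = 7, negative = 8.
Step 3: Under H0: P(positive) = 0.5, so the number of positives S ~ Bin(15, 0.5).
Step 4: Two-sided exact p-value = sum of Bin(15,0.5) probabilities at or below the observed probability = 1.000000.
Step 5: alpha = 0.1. fail to reject H0.

n_eff = 15, pos = 7, neg = 8, p = 1.000000, fail to reject H0.


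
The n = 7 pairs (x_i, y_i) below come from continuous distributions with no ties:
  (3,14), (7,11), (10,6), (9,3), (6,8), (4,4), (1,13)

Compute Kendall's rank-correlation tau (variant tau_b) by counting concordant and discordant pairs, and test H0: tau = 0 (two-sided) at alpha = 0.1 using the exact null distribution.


Step 1: Enumerate the 21 unordered pairs (i,j) with i<j and classify each by sign(x_j-x_i) * sign(y_j-y_i).
  (1,2):dx=+4,dy=-3->D; (1,3):dx=+7,dy=-8->D; (1,4):dx=+6,dy=-11->D; (1,5):dx=+3,dy=-6->D
  (1,6):dx=+1,dy=-10->D; (1,7):dx=-2,dy=-1->C; (2,3):dx=+3,dy=-5->D; (2,4):dx=+2,dy=-8->D
  (2,5):dx=-1,dy=-3->C; (2,6):dx=-3,dy=-7->C; (2,7):dx=-6,dy=+2->D; (3,4):dx=-1,dy=-3->C
  (3,5):dx=-4,dy=+2->D; (3,6):dx=-6,dy=-2->C; (3,7):dx=-9,dy=+7->D; (4,5):dx=-3,dy=+5->D
  (4,6):dx=-5,dy=+1->D; (4,7):dx=-8,dy=+10->D; (5,6):dx=-2,dy=-4->C; (5,7):dx=-5,dy=+5->D
  (6,7):dx=-3,dy=+9->D
Step 2: C = 6, D = 15, total pairs = 21.
Step 3: tau = (C - D)/(n(n-1)/2) = (6 - 15)/21 = -0.428571.
Step 4: Exact two-sided p-value (enumerate n! = 5040 permutations of y under H0): p = 0.238889.
Step 5: alpha = 0.1. fail to reject H0.

tau_b = -0.4286 (C=6, D=15), p = 0.238889, fail to reject H0.


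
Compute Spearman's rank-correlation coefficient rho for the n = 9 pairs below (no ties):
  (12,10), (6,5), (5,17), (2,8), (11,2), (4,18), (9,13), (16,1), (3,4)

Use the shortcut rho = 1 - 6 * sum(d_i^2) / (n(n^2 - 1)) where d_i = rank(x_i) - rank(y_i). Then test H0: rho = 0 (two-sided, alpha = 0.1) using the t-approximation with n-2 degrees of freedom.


Step 1: Rank x and y separately (midranks; no ties here).
rank(x): 12->8, 6->5, 5->4, 2->1, 11->7, 4->3, 9->6, 16->9, 3->2
rank(y): 10->6, 5->4, 17->8, 8->5, 2->2, 18->9, 13->7, 1->1, 4->3
Step 2: d_i = R_x(i) - R_y(i); compute d_i^2.
  (8-6)^2=4, (5-4)^2=1, (4-8)^2=16, (1-5)^2=16, (7-2)^2=25, (3-9)^2=36, (6-7)^2=1, (9-1)^2=64, (2-3)^2=1
sum(d^2) = 164.
Step 3: rho = 1 - 6*164 / (9*(9^2 - 1)) = 1 - 984/720 = -0.366667.
Step 4: Under H0, t = rho * sqrt((n-2)/(1-rho^2)) = -1.0427 ~ t(7).
Step 5: Two-sided p-value from the t-distribution with 7 df = 0.331740.
Step 6: alpha = 0.1. fail to reject H0.

rho = -0.3667, p = 0.331740, fail to reject H0 at alpha = 0.1.


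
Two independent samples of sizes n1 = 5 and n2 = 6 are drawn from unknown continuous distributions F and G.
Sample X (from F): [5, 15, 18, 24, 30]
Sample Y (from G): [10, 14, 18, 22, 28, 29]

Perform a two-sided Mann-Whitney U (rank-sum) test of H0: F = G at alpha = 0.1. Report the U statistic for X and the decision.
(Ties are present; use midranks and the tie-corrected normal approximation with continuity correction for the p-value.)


Step 1: Combine and sort all 11 observations; assign midranks.
sorted (value, group): (5,X), (10,Y), (14,Y), (15,X), (18,X), (18,Y), (22,Y), (24,X), (28,Y), (29,Y), (30,X)
ranks: 5->1, 10->2, 14->3, 15->4, 18->5.5, 18->5.5, 22->7, 24->8, 28->9, 29->10, 30->11
Step 2: Rank sum for X: R1 = 1 + 4 + 5.5 + 8 + 11 = 29.5.
Step 3: U_X = R1 - n1(n1+1)/2 = 29.5 - 5*6/2 = 29.5 - 15 = 14.5.
       U_Y = n1*n2 - U_X = 30 - 14.5 = 15.5.
Step 4: Ties are present, so use the tie-corrected normal approximation (with continuity correction) for the p-value.
Step 5: p-value = 1.000000; compare to alpha = 0.1. fail to reject H0.

U_X = 14.5, p = 1.000000, fail to reject H0 at alpha = 0.1.


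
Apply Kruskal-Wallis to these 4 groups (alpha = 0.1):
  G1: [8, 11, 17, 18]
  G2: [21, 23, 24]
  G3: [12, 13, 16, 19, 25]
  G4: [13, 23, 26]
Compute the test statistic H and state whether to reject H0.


Step 1: Combine all N = 15 observations and assign midranks.
sorted (value, group, rank): (8,G1,1), (11,G1,2), (12,G3,3), (13,G3,4.5), (13,G4,4.5), (16,G3,6), (17,G1,7), (18,G1,8), (19,G3,9), (21,G2,10), (23,G2,11.5), (23,G4,11.5), (24,G2,13), (25,G3,14), (26,G4,15)
Step 2: Sum ranks within each group.
R_1 = 18 (n_1 = 4)
R_2 = 34.5 (n_2 = 3)
R_3 = 36.5 (n_3 = 5)
R_4 = 31 (n_4 = 3)
Step 3: H = 12/(N(N+1)) * sum(R_i^2/n_i) - 3(N+1)
     = 12/(15*16) * (18^2/4 + 34.5^2/3 + 36.5^2/5 + 31^2/3) - 3*16
     = 0.050000 * 1064.53 - 48
     = 5.226667.
Step 4: Ties present; correction factor C = 1 - 12/(15^3 - 15) = 0.996429. Corrected H = 5.226667 / 0.996429 = 5.245400.
Step 5: Under H0, H ~ chi^2(3); p-value = 0.154685.
Step 6: alpha = 0.1. fail to reject H0.

H = 5.2454, df = 3, p = 0.154685, fail to reject H0.


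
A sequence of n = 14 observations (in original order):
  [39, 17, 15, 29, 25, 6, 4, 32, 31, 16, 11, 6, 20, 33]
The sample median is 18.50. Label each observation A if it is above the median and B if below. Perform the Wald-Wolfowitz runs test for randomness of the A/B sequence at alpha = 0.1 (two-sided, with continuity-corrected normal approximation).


Step 1: Compute median = 18.50; label A = above, B = below.
Labels in order: ABBAABBAABBBAA  (n_A = 7, n_B = 7)
Step 2: Count runs R = 7.
Step 3: Under H0 (random ordering), E[R] = 2*n_A*n_B/(n_A+n_B) + 1 = 2*7*7/14 + 1 = 8.0000.
        Var[R] = 2*n_A*n_B*(2*n_A*n_B - n_A - n_B) / ((n_A+n_B)^2 * (n_A+n_B-1)) = 8232/2548 = 3.2308.
        SD[R] = 1.7974.
Step 4: Continuity-corrected z = (R + 0.5 - E[R]) / SD[R] = (7 + 0.5 - 8.0000) / 1.7974 = -0.2782.
Step 5: Two-sided p-value via normal approximation = 2*(1 - Phi(|z|)) = 0.780879.
Step 6: alpha = 0.1. fail to reject H0.

R = 7, z = -0.2782, p = 0.780879, fail to reject H0.


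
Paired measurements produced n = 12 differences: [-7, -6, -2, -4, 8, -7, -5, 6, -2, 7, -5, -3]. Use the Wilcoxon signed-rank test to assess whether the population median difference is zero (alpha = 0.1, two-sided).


Step 1: Drop any zero differences (none here) and take |d_i|.
|d| = [7, 6, 2, 4, 8, 7, 5, 6, 2, 7, 5, 3]
Step 2: Midrank |d_i| (ties get averaged ranks).
ranks: |7|->10, |6|->7.5, |2|->1.5, |4|->4, |8|->12, |7|->10, |5|->5.5, |6|->7.5, |2|->1.5, |7|->10, |5|->5.5, |3|->3
Step 3: Attach original signs; sum ranks with positive sign and with negative sign.
W+ = 12 + 7.5 + 10 = 29.5
W- = 10 + 7.5 + 1.5 + 4 + 10 + 5.5 + 1.5 + 5.5 + 3 = 48.5
(Check: W+ + W- = 78 should equal n(n+1)/2 = 78.)
Step 4: Test statistic W = min(W+, W-) = 29.5.
Step 5: Ties in |d|, so use the tie-corrected normal approximation.
        E[W] = n(n+1)/4 = 12*13/4 = 39.
        Tie groups: |d|=2 (t=2), |d|=5 (t=2), |d|=6 (t=2), |d|=7 (t=3); sum(t^3 - t) = 42.
        Var[W] = n(n+1)(2n+1)/24 - sum(t^3-t)/48 = 3900/24 - 42/48 = 161.625.
        z = (W - E[W]) / sqrt(Var[W]) = (29.5 - 39) / 12.7132 = -0.7473.
        Two-sided p = 2*Phi(z) = 0.454909.
Step 6: alpha = 0.1. fail to reject H0.

W+ = 29.5, W- = 48.5, W = min = 29.5, p = 0.454909, fail to reject H0.


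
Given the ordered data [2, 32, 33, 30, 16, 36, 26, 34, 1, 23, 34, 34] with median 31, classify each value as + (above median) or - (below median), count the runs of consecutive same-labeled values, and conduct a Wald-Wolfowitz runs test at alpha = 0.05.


Step 1: Compute median = 31; label A = above, B = below.
Labels in order: BAABBABABBAA  (n_A = 6, n_B = 6)
Step 2: Count runs R = 8.
Step 3: Under H0 (random ordering), E[R] = 2*n_A*n_B/(n_A+n_B) + 1 = 2*6*6/12 + 1 = 7.0000.
        Var[R] = 2*n_A*n_B*(2*n_A*n_B - n_A - n_B) / ((n_A+n_B)^2 * (n_A+n_B-1)) = 4320/1584 = 2.7273.
        SD[R] = 1.6514.
Step 4: Continuity-corrected z = (R - 0.5 - E[R]) / SD[R] = (8 - 0.5 - 7.0000) / 1.6514 = 0.3028.
Step 5: Two-sided p-value via normal approximation = 2*(1 - Phi(|z|)) = 0.762069.
Step 6: alpha = 0.05. fail to reject H0.

R = 8, z = 0.3028, p = 0.762069, fail to reject H0.


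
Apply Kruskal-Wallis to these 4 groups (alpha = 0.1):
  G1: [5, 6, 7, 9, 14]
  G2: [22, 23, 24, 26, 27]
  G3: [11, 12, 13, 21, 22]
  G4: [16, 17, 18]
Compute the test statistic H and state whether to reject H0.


Step 1: Combine all N = 18 observations and assign midranks.
sorted (value, group, rank): (5,G1,1), (6,G1,2), (7,G1,3), (9,G1,4), (11,G3,5), (12,G3,6), (13,G3,7), (14,G1,8), (16,G4,9), (17,G4,10), (18,G4,11), (21,G3,12), (22,G2,13.5), (22,G3,13.5), (23,G2,15), (24,G2,16), (26,G2,17), (27,G2,18)
Step 2: Sum ranks within each group.
R_1 = 18 (n_1 = 5)
R_2 = 79.5 (n_2 = 5)
R_3 = 43.5 (n_3 = 5)
R_4 = 30 (n_4 = 3)
Step 3: H = 12/(N(N+1)) * sum(R_i^2/n_i) - 3(N+1)
     = 12/(18*19) * (18^2/5 + 79.5^2/5 + 43.5^2/5 + 30^2/3) - 3*19
     = 0.035088 * 2007.3 - 57
     = 13.431579.
Step 4: Ties present; correction factor C = 1 - 6/(18^3 - 18) = 0.998968. Corrected H = 13.431579 / 0.998968 = 13.445455.
Step 5: Under H0, H ~ chi^2(3); p-value = 0.003766.
Step 6: alpha = 0.1. reject H0.

H = 13.4455, df = 3, p = 0.003766, reject H0.


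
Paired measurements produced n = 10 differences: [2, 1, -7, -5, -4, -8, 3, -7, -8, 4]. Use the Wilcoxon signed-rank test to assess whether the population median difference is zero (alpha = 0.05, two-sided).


Step 1: Drop any zero differences (none here) and take |d_i|.
|d| = [2, 1, 7, 5, 4, 8, 3, 7, 8, 4]
Step 2: Midrank |d_i| (ties get averaged ranks).
ranks: |2|->2, |1|->1, |7|->7.5, |5|->6, |4|->4.5, |8|->9.5, |3|->3, |7|->7.5, |8|->9.5, |4|->4.5
Step 3: Attach original signs; sum ranks with positive sign and with negative sign.
W+ = 2 + 1 + 3 + 4.5 = 10.5
W- = 7.5 + 6 + 4.5 + 9.5 + 7.5 + 9.5 = 44.5
(Check: W+ + W- = 55 should equal n(n+1)/2 = 55.)
Step 4: Test statistic W = min(W+, W-) = 10.5.
Step 5: Ties in |d|, so use the tie-corrected normal approximation.
        E[W] = n(n+1)/4 = 10*11/4 = 27.5.
        Tie groups: |d|=4 (t=2), |d|=7 (t=2), |d|=8 (t=2); sum(t^3 - t) = 18.
        Var[W] = n(n+1)(2n+1)/24 - sum(t^3-t)/48 = 2310/24 - 18/48 = 95.875.
        z = (W - E[W]) / sqrt(Var[W]) = (10.5 - 27.5) / 9.7916 = -1.7362.
        Two-sided p = 2*Phi(z) = 0.082531.
Step 6: alpha = 0.05. fail to reject H0.

W+ = 10.5, W- = 44.5, W = min = 10.5, p = 0.082531, fail to reject H0.


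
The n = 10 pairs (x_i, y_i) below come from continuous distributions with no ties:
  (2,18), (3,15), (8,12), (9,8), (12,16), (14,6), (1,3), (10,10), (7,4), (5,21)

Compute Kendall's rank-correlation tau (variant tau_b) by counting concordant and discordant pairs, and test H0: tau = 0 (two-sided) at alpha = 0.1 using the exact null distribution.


Step 1: Enumerate the 45 unordered pairs (i,j) with i<j and classify each by sign(x_j-x_i) * sign(y_j-y_i).
  (1,2):dx=+1,dy=-3->D; (1,3):dx=+6,dy=-6->D; (1,4):dx=+7,dy=-10->D; (1,5):dx=+10,dy=-2->D
  (1,6):dx=+12,dy=-12->D; (1,7):dx=-1,dy=-15->C; (1,8):dx=+8,dy=-8->D; (1,9):dx=+5,dy=-14->D
  (1,10):dx=+3,dy=+3->C; (2,3):dx=+5,dy=-3->D; (2,4):dx=+6,dy=-7->D; (2,5):dx=+9,dy=+1->C
  (2,6):dx=+11,dy=-9->D; (2,7):dx=-2,dy=-12->C; (2,8):dx=+7,dy=-5->D; (2,9):dx=+4,dy=-11->D
  (2,10):dx=+2,dy=+6->C; (3,4):dx=+1,dy=-4->D; (3,5):dx=+4,dy=+4->C; (3,6):dx=+6,dy=-6->D
  (3,7):dx=-7,dy=-9->C; (3,8):dx=+2,dy=-2->D; (3,9):dx=-1,dy=-8->C; (3,10):dx=-3,dy=+9->D
  (4,5):dx=+3,dy=+8->C; (4,6):dx=+5,dy=-2->D; (4,7):dx=-8,dy=-5->C; (4,8):dx=+1,dy=+2->C
  (4,9):dx=-2,dy=-4->C; (4,10):dx=-4,dy=+13->D; (5,6):dx=+2,dy=-10->D; (5,7):dx=-11,dy=-13->C
  (5,8):dx=-2,dy=-6->C; (5,9):dx=-5,dy=-12->C; (5,10):dx=-7,dy=+5->D; (6,7):dx=-13,dy=-3->C
  (6,8):dx=-4,dy=+4->D; (6,9):dx=-7,dy=-2->C; (6,10):dx=-9,dy=+15->D; (7,8):dx=+9,dy=+7->C
  (7,9):dx=+6,dy=+1->C; (7,10):dx=+4,dy=+18->C; (8,9):dx=-3,dy=-6->C; (8,10):dx=-5,dy=+11->D
  (9,10):dx=-2,dy=+17->D
Step 2: C = 21, D = 24, total pairs = 45.
Step 3: tau = (C - D)/(n(n-1)/2) = (21 - 24)/45 = -0.066667.
Step 4: Exact two-sided p-value (enumerate n! = 3628800 permutations of y under H0): p = 0.861801.
Step 5: alpha = 0.1. fail to reject H0.

tau_b = -0.0667 (C=21, D=24), p = 0.861801, fail to reject H0.


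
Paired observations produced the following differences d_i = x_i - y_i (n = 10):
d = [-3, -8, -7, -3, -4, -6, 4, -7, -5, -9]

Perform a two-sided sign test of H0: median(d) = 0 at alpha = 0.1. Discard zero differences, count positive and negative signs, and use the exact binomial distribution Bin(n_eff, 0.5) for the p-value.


Step 1: Discard zero differences. Original n = 10; n_eff = number of nonzero differences = 10.
Nonzero differences (with sign): -3, -8, -7, -3, -4, -6, +4, -7, -5, -9
Step 2: Count signs: positive = 1, negative = 9.
Step 3: Under H0: P(positive) = 0.5, so the number of positives S ~ Bin(10, 0.5).
Step 4: Two-sided exact p-value = sum of Bin(10,0.5) probabilities at or below the observed probability = 0.021484.
Step 5: alpha = 0.1. reject H0.

n_eff = 10, pos = 1, neg = 9, p = 0.021484, reject H0.


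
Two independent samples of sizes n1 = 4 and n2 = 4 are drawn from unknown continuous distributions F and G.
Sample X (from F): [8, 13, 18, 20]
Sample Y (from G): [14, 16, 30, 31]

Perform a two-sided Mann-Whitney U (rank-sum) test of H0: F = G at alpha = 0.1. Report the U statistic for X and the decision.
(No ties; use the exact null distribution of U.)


Step 1: Combine and sort all 8 observations; assign midranks.
sorted (value, group): (8,X), (13,X), (14,Y), (16,Y), (18,X), (20,X), (30,Y), (31,Y)
ranks: 8->1, 13->2, 14->3, 16->4, 18->5, 20->6, 30->7, 31->8
Step 2: Rank sum for X: R1 = 1 + 2 + 5 + 6 = 14.
Step 3: U_X = R1 - n1(n1+1)/2 = 14 - 4*5/2 = 14 - 10 = 4.
       U_Y = n1*n2 - U_X = 16 - 4 = 12.
Step 4: No ties, so the exact null distribution of U (based on enumerating the C(8,4) = 70 equally likely rank assignments) gives the two-sided p-value.
Step 5: p-value = 0.342857; compare to alpha = 0.1. fail to reject H0.

U_X = 4, p = 0.342857, fail to reject H0 at alpha = 0.1.


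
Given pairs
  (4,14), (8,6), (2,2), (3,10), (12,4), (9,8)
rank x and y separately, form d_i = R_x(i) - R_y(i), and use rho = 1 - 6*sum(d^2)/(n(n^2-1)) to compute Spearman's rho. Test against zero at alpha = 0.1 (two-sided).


Step 1: Rank x and y separately (midranks; no ties here).
rank(x): 4->3, 8->4, 2->1, 3->2, 12->6, 9->5
rank(y): 14->6, 6->3, 2->1, 10->5, 4->2, 8->4
Step 2: d_i = R_x(i) - R_y(i); compute d_i^2.
  (3-6)^2=9, (4-3)^2=1, (1-1)^2=0, (2-5)^2=9, (6-2)^2=16, (5-4)^2=1
sum(d^2) = 36.
Step 3: rho = 1 - 6*36 / (6*(6^2 - 1)) = 1 - 216/210 = -0.028571.
Step 4: Under H0, t = rho * sqrt((n-2)/(1-rho^2)) = -0.0572 ~ t(4).
Step 5: Two-sided p-value from the t-distribution with 4 df = 0.957155.
Step 6: alpha = 0.1. fail to reject H0.

rho = -0.0286, p = 0.957155, fail to reject H0 at alpha = 0.1.


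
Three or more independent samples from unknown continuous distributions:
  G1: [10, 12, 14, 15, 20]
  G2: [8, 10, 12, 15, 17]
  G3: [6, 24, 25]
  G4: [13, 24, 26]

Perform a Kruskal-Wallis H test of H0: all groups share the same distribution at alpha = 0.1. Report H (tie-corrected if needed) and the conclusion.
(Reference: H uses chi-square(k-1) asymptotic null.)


Step 1: Combine all N = 16 observations and assign midranks.
sorted (value, group, rank): (6,G3,1), (8,G2,2), (10,G1,3.5), (10,G2,3.5), (12,G1,5.5), (12,G2,5.5), (13,G4,7), (14,G1,8), (15,G1,9.5), (15,G2,9.5), (17,G2,11), (20,G1,12), (24,G3,13.5), (24,G4,13.5), (25,G3,15), (26,G4,16)
Step 2: Sum ranks within each group.
R_1 = 38.5 (n_1 = 5)
R_2 = 31.5 (n_2 = 5)
R_3 = 29.5 (n_3 = 3)
R_4 = 36.5 (n_4 = 3)
Step 3: H = 12/(N(N+1)) * sum(R_i^2/n_i) - 3(N+1)
     = 12/(16*17) * (38.5^2/5 + 31.5^2/5 + 29.5^2/3 + 36.5^2/3) - 3*17
     = 0.044118 * 1229.07 - 51
     = 3.223529.
Step 4: Ties present; correction factor C = 1 - 24/(16^3 - 16) = 0.994118. Corrected H = 3.223529 / 0.994118 = 3.242604.
Step 5: Under H0, H ~ chi^2(3); p-value = 0.355711.
Step 6: alpha = 0.1. fail to reject H0.

H = 3.2426, df = 3, p = 0.355711, fail to reject H0.


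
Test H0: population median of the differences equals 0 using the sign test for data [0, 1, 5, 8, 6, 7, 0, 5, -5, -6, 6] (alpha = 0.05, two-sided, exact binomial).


Step 1: Discard zero differences. Original n = 11; n_eff = number of nonzero differences = 9.
Nonzero differences (with sign): +1, +5, +8, +6, +7, +5, -5, -6, +6
Step 2: Count signs: positive = 7, negative = 2.
Step 3: Under H0: P(positive) = 0.5, so the number of positives S ~ Bin(9, 0.5).
Step 4: Two-sided exact p-value = sum of Bin(9,0.5) probabilities at or below the observed probability = 0.179688.
Step 5: alpha = 0.05. fail to reject H0.

n_eff = 9, pos = 7, neg = 2, p = 0.179688, fail to reject H0.


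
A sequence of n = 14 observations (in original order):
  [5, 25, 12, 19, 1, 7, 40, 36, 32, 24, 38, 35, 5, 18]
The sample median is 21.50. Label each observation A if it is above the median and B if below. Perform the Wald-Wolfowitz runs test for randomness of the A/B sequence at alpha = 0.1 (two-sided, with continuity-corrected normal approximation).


Step 1: Compute median = 21.50; label A = above, B = below.
Labels in order: BABBBBAAAAAABB  (n_A = 7, n_B = 7)
Step 2: Count runs R = 5.
Step 3: Under H0 (random ordering), E[R] = 2*n_A*n_B/(n_A+n_B) + 1 = 2*7*7/14 + 1 = 8.0000.
        Var[R] = 2*n_A*n_B*(2*n_A*n_B - n_A - n_B) / ((n_A+n_B)^2 * (n_A+n_B-1)) = 8232/2548 = 3.2308.
        SD[R] = 1.7974.
Step 4: Continuity-corrected z = (R + 0.5 - E[R]) / SD[R] = (5 + 0.5 - 8.0000) / 1.7974 = -1.3909.
Step 5: Two-sided p-value via normal approximation = 2*(1 - Phi(|z|)) = 0.164264.
Step 6: alpha = 0.1. fail to reject H0.

R = 5, z = -1.3909, p = 0.164264, fail to reject H0.


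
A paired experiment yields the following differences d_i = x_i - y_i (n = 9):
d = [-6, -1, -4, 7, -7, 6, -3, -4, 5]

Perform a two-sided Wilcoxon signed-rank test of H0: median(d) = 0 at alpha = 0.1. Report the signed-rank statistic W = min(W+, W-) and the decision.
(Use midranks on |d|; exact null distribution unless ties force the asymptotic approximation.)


Step 1: Drop any zero differences (none here) and take |d_i|.
|d| = [6, 1, 4, 7, 7, 6, 3, 4, 5]
Step 2: Midrank |d_i| (ties get averaged ranks).
ranks: |6|->6.5, |1|->1, |4|->3.5, |7|->8.5, |7|->8.5, |6|->6.5, |3|->2, |4|->3.5, |5|->5
Step 3: Attach original signs; sum ranks with positive sign and with negative sign.
W+ = 8.5 + 6.5 + 5 = 20
W- = 6.5 + 1 + 3.5 + 8.5 + 2 + 3.5 = 25
(Check: W+ + W- = 45 should equal n(n+1)/2 = 45.)
Step 4: Test statistic W = min(W+, W-) = 20.
Step 5: Ties in |d|, so use the tie-corrected normal approximation.
        E[W] = n(n+1)/4 = 9*10/4 = 22.5.
        Tie groups: |d|=4 (t=2), |d|=6 (t=2), |d|=7 (t=2); sum(t^3 - t) = 18.
        Var[W] = n(n+1)(2n+1)/24 - sum(t^3-t)/48 = 1710/24 - 18/48 = 70.875.
        z = (W - E[W]) / sqrt(Var[W]) = (20 - 22.5) / 8.4187 = -0.2970.
        Two-sided p = 2*Phi(z) = 0.766499.
Step 6: alpha = 0.1. fail to reject H0.

W+ = 20, W- = 25, W = min = 20, p = 0.766499, fail to reject H0.


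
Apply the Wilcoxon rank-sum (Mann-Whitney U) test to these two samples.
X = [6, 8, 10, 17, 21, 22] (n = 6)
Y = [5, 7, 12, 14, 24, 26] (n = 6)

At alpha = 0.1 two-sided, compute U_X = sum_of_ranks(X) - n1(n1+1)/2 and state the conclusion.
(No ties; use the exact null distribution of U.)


Step 1: Combine and sort all 12 observations; assign midranks.
sorted (value, group): (5,Y), (6,X), (7,Y), (8,X), (10,X), (12,Y), (14,Y), (17,X), (21,X), (22,X), (24,Y), (26,Y)
ranks: 5->1, 6->2, 7->3, 8->4, 10->5, 12->6, 14->7, 17->8, 21->9, 22->10, 24->11, 26->12
Step 2: Rank sum for X: R1 = 2 + 4 + 5 + 8 + 9 + 10 = 38.
Step 3: U_X = R1 - n1(n1+1)/2 = 38 - 6*7/2 = 38 - 21 = 17.
       U_Y = n1*n2 - U_X = 36 - 17 = 19.
Step 4: No ties, so the exact null distribution of U (based on enumerating the C(12,6) = 924 equally likely rank assignments) gives the two-sided p-value.
Step 5: p-value = 0.937229; compare to alpha = 0.1. fail to reject H0.

U_X = 17, p = 0.937229, fail to reject H0 at alpha = 0.1.


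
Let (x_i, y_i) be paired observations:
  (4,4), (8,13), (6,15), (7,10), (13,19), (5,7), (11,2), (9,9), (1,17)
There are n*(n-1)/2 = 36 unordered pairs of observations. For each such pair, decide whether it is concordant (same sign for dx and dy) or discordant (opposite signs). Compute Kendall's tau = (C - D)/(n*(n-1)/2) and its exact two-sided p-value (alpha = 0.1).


Step 1: Enumerate the 36 unordered pairs (i,j) with i<j and classify each by sign(x_j-x_i) * sign(y_j-y_i).
  (1,2):dx=+4,dy=+9->C; (1,3):dx=+2,dy=+11->C; (1,4):dx=+3,dy=+6->C; (1,5):dx=+9,dy=+15->C
  (1,6):dx=+1,dy=+3->C; (1,7):dx=+7,dy=-2->D; (1,8):dx=+5,dy=+5->C; (1,9):dx=-3,dy=+13->D
  (2,3):dx=-2,dy=+2->D; (2,4):dx=-1,dy=-3->C; (2,5):dx=+5,dy=+6->C; (2,6):dx=-3,dy=-6->C
  (2,7):dx=+3,dy=-11->D; (2,8):dx=+1,dy=-4->D; (2,9):dx=-7,dy=+4->D; (3,4):dx=+1,dy=-5->D
  (3,5):dx=+7,dy=+4->C; (3,6):dx=-1,dy=-8->C; (3,7):dx=+5,dy=-13->D; (3,8):dx=+3,dy=-6->D
  (3,9):dx=-5,dy=+2->D; (4,5):dx=+6,dy=+9->C; (4,6):dx=-2,dy=-3->C; (4,7):dx=+4,dy=-8->D
  (4,8):dx=+2,dy=-1->D; (4,9):dx=-6,dy=+7->D; (5,6):dx=-8,dy=-12->C; (5,7):dx=-2,dy=-17->C
  (5,8):dx=-4,dy=-10->C; (5,9):dx=-12,dy=-2->C; (6,7):dx=+6,dy=-5->D; (6,8):dx=+4,dy=+2->C
  (6,9):dx=-4,dy=+10->D; (7,8):dx=-2,dy=+7->D; (7,9):dx=-10,dy=+15->D; (8,9):dx=-8,dy=+8->D
Step 2: C = 18, D = 18, total pairs = 36.
Step 3: tau = (C - D)/(n(n-1)/2) = (18 - 18)/36 = 0.000000.
Step 4: Exact two-sided p-value (enumerate n! = 362880 permutations of y under H0): p = 1.000000.
Step 5: alpha = 0.1. fail to reject H0.

tau_b = 0.0000 (C=18, D=18), p = 1.000000, fail to reject H0.


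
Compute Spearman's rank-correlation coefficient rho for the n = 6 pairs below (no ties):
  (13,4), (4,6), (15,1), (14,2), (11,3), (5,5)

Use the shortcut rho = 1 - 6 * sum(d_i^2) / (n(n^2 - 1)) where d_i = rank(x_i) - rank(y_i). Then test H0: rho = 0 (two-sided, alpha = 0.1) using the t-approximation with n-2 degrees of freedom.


Step 1: Rank x and y separately (midranks; no ties here).
rank(x): 13->4, 4->1, 15->6, 14->5, 11->3, 5->2
rank(y): 4->4, 6->6, 1->1, 2->2, 3->3, 5->5
Step 2: d_i = R_x(i) - R_y(i); compute d_i^2.
  (4-4)^2=0, (1-6)^2=25, (6-1)^2=25, (5-2)^2=9, (3-3)^2=0, (2-5)^2=9
sum(d^2) = 68.
Step 3: rho = 1 - 6*68 / (6*(6^2 - 1)) = 1 - 408/210 = -0.942857.
Step 4: Under H0, t = rho * sqrt((n-2)/(1-rho^2)) = -5.6595 ~ t(4).
Step 5: Two-sided p-value from the t-distribution with 4 df = 0.004805.
Step 6: alpha = 0.1. reject H0.

rho = -0.9429, p = 0.004805, reject H0 at alpha = 0.1.


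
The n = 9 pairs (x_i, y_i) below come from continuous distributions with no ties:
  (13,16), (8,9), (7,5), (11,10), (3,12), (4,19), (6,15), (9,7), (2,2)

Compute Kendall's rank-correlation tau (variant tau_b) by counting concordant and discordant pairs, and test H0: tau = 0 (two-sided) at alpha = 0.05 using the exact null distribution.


Step 1: Enumerate the 36 unordered pairs (i,j) with i<j and classify each by sign(x_j-x_i) * sign(y_j-y_i).
  (1,2):dx=-5,dy=-7->C; (1,3):dx=-6,dy=-11->C; (1,4):dx=-2,dy=-6->C; (1,5):dx=-10,dy=-4->C
  (1,6):dx=-9,dy=+3->D; (1,7):dx=-7,dy=-1->C; (1,8):dx=-4,dy=-9->C; (1,9):dx=-11,dy=-14->C
  (2,3):dx=-1,dy=-4->C; (2,4):dx=+3,dy=+1->C; (2,5):dx=-5,dy=+3->D; (2,6):dx=-4,dy=+10->D
  (2,7):dx=-2,dy=+6->D; (2,8):dx=+1,dy=-2->D; (2,9):dx=-6,dy=-7->C; (3,4):dx=+4,dy=+5->C
  (3,5):dx=-4,dy=+7->D; (3,6):dx=-3,dy=+14->D; (3,7):dx=-1,dy=+10->D; (3,8):dx=+2,dy=+2->C
  (3,9):dx=-5,dy=-3->C; (4,5):dx=-8,dy=+2->D; (4,6):dx=-7,dy=+9->D; (4,7):dx=-5,dy=+5->D
  (4,8):dx=-2,dy=-3->C; (4,9):dx=-9,dy=-8->C; (5,6):dx=+1,dy=+7->C; (5,7):dx=+3,dy=+3->C
  (5,8):dx=+6,dy=-5->D; (5,9):dx=-1,dy=-10->C; (6,7):dx=+2,dy=-4->D; (6,8):dx=+5,dy=-12->D
  (6,9):dx=-2,dy=-17->C; (7,8):dx=+3,dy=-8->D; (7,9):dx=-4,dy=-13->C; (8,9):dx=-7,dy=-5->C
Step 2: C = 21, D = 15, total pairs = 36.
Step 3: tau = (C - D)/(n(n-1)/2) = (21 - 15)/36 = 0.166667.
Step 4: Exact two-sided p-value (enumerate n! = 362880 permutations of y under H0): p = 0.612202.
Step 5: alpha = 0.05. fail to reject H0.

tau_b = 0.1667 (C=21, D=15), p = 0.612202, fail to reject H0.


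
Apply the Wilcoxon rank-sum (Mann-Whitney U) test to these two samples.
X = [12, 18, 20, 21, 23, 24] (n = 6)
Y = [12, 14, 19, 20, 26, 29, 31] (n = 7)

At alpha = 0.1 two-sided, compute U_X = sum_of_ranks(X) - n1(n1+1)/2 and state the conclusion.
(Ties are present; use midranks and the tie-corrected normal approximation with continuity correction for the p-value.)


Step 1: Combine and sort all 13 observations; assign midranks.
sorted (value, group): (12,X), (12,Y), (14,Y), (18,X), (19,Y), (20,X), (20,Y), (21,X), (23,X), (24,X), (26,Y), (29,Y), (31,Y)
ranks: 12->1.5, 12->1.5, 14->3, 18->4, 19->5, 20->6.5, 20->6.5, 21->8, 23->9, 24->10, 26->11, 29->12, 31->13
Step 2: Rank sum for X: R1 = 1.5 + 4 + 6.5 + 8 + 9 + 10 = 39.
Step 3: U_X = R1 - n1(n1+1)/2 = 39 - 6*7/2 = 39 - 21 = 18.
       U_Y = n1*n2 - U_X = 42 - 18 = 24.
Step 4: Ties are present, so use the tie-corrected normal approximation (with continuity correction) for the p-value.
Step 5: p-value = 0.720247; compare to alpha = 0.1. fail to reject H0.

U_X = 18, p = 0.720247, fail to reject H0 at alpha = 0.1.


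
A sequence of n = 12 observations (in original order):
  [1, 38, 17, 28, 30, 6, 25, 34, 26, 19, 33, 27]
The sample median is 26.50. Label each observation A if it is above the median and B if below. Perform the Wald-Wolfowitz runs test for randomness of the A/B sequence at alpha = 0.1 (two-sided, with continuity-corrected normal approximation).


Step 1: Compute median = 26.50; label A = above, B = below.
Labels in order: BABAABBABBAA  (n_A = 6, n_B = 6)
Step 2: Count runs R = 8.
Step 3: Under H0 (random ordering), E[R] = 2*n_A*n_B/(n_A+n_B) + 1 = 2*6*6/12 + 1 = 7.0000.
        Var[R] = 2*n_A*n_B*(2*n_A*n_B - n_A - n_B) / ((n_A+n_B)^2 * (n_A+n_B-1)) = 4320/1584 = 2.7273.
        SD[R] = 1.6514.
Step 4: Continuity-corrected z = (R - 0.5 - E[R]) / SD[R] = (8 - 0.5 - 7.0000) / 1.6514 = 0.3028.
Step 5: Two-sided p-value via normal approximation = 2*(1 - Phi(|z|)) = 0.762069.
Step 6: alpha = 0.1. fail to reject H0.

R = 8, z = 0.3028, p = 0.762069, fail to reject H0.


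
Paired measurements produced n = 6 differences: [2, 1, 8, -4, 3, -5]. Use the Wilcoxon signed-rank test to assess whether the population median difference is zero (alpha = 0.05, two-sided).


Step 1: Drop any zero differences (none here) and take |d_i|.
|d| = [2, 1, 8, 4, 3, 5]
Step 2: Midrank |d_i| (ties get averaged ranks).
ranks: |2|->2, |1|->1, |8|->6, |4|->4, |3|->3, |5|->5
Step 3: Attach original signs; sum ranks with positive sign and with negative sign.
W+ = 2 + 1 + 6 + 3 = 12
W- = 4 + 5 = 9
(Check: W+ + W- = 21 should equal n(n+1)/2 = 21.)
Step 4: Test statistic W = min(W+, W-) = 9.
Step 5: No ties, so the exact null distribution over the 2^6 = 64 sign assignments gives the two-sided p-value = 0.843750.
Step 6: alpha = 0.05. fail to reject H0.

W+ = 12, W- = 9, W = min = 9, p = 0.843750, fail to reject H0.


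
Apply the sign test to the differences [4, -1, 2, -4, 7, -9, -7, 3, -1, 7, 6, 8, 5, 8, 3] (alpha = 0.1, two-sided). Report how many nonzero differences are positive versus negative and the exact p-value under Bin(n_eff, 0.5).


Step 1: Discard zero differences. Original n = 15; n_eff = number of nonzero differences = 15.
Nonzero differences (with sign): +4, -1, +2, -4, +7, -9, -7, +3, -1, +7, +6, +8, +5, +8, +3
Step 2: Count signs: positive = 10, negative = 5.
Step 3: Under H0: P(positive) = 0.5, so the number of positives S ~ Bin(15, 0.5).
Step 4: Two-sided exact p-value = sum of Bin(15,0.5) probabilities at or below the observed probability = 0.301758.
Step 5: alpha = 0.1. fail to reject H0.

n_eff = 15, pos = 10, neg = 5, p = 0.301758, fail to reject H0.


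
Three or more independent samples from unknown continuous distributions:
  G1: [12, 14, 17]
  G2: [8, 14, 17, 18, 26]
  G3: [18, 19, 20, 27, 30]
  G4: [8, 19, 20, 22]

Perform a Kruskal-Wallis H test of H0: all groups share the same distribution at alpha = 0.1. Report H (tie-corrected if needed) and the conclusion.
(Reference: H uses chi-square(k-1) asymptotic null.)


Step 1: Combine all N = 17 observations and assign midranks.
sorted (value, group, rank): (8,G2,1.5), (8,G4,1.5), (12,G1,3), (14,G1,4.5), (14,G2,4.5), (17,G1,6.5), (17,G2,6.5), (18,G2,8.5), (18,G3,8.5), (19,G3,10.5), (19,G4,10.5), (20,G3,12.5), (20,G4,12.5), (22,G4,14), (26,G2,15), (27,G3,16), (30,G3,17)
Step 2: Sum ranks within each group.
R_1 = 14 (n_1 = 3)
R_2 = 36 (n_2 = 5)
R_3 = 64.5 (n_3 = 5)
R_4 = 38.5 (n_4 = 4)
Step 3: H = 12/(N(N+1)) * sum(R_i^2/n_i) - 3(N+1)
     = 12/(17*18) * (14^2/3 + 36^2/5 + 64.5^2/5 + 38.5^2/4) - 3*18
     = 0.039216 * 1527.15 - 54
     = 5.888072.
Step 4: Ties present; correction factor C = 1 - 36/(17^3 - 17) = 0.992647. Corrected H = 5.888072 / 0.992647 = 5.931687.
Step 5: Under H0, H ~ chi^2(3); p-value = 0.114982.
Step 6: alpha = 0.1. fail to reject H0.

H = 5.9317, df = 3, p = 0.114982, fail to reject H0.


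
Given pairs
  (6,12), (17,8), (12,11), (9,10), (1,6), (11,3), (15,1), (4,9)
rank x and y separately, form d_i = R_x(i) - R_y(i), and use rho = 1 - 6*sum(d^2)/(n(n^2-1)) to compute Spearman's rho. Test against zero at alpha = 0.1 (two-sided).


Step 1: Rank x and y separately (midranks; no ties here).
rank(x): 6->3, 17->8, 12->6, 9->4, 1->1, 11->5, 15->7, 4->2
rank(y): 12->8, 8->4, 11->7, 10->6, 6->3, 3->2, 1->1, 9->5
Step 2: d_i = R_x(i) - R_y(i); compute d_i^2.
  (3-8)^2=25, (8-4)^2=16, (6-7)^2=1, (4-6)^2=4, (1-3)^2=4, (5-2)^2=9, (7-1)^2=36, (2-5)^2=9
sum(d^2) = 104.
Step 3: rho = 1 - 6*104 / (8*(8^2 - 1)) = 1 - 624/504 = -0.238095.
Step 4: Under H0, t = rho * sqrt((n-2)/(1-rho^2)) = -0.6005 ~ t(6).
Step 5: Two-sided p-value from the t-distribution with 6 df = 0.570156.
Step 6: alpha = 0.1. fail to reject H0.

rho = -0.2381, p = 0.570156, fail to reject H0 at alpha = 0.1.


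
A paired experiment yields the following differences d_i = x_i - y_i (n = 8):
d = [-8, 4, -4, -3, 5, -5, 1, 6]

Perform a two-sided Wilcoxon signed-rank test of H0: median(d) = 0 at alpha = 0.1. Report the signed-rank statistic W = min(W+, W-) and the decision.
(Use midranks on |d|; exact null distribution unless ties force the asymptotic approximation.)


Step 1: Drop any zero differences (none here) and take |d_i|.
|d| = [8, 4, 4, 3, 5, 5, 1, 6]
Step 2: Midrank |d_i| (ties get averaged ranks).
ranks: |8|->8, |4|->3.5, |4|->3.5, |3|->2, |5|->5.5, |5|->5.5, |1|->1, |6|->7
Step 3: Attach original signs; sum ranks with positive sign and with negative sign.
W+ = 3.5 + 5.5 + 1 + 7 = 17
W- = 8 + 3.5 + 2 + 5.5 = 19
(Check: W+ + W- = 36 should equal n(n+1)/2 = 36.)
Step 4: Test statistic W = min(W+, W-) = 17.
Step 5: Ties in |d|, so use the tie-corrected normal approximation.
        E[W] = n(n+1)/4 = 8*9/4 = 18.
        Tie groups: |d|=4 (t=2), |d|=5 (t=2); sum(t^3 - t) = 12.
        Var[W] = n(n+1)(2n+1)/24 - sum(t^3-t)/48 = 1224/24 - 12/48 = 50.75.
        z = (W - E[W]) / sqrt(Var[W]) = (17 - 18) / 7.1239 = -0.1404.
        Two-sided p = 2*Phi(z) = 0.888366.
Step 6: alpha = 0.1. fail to reject H0.

W+ = 17, W- = 19, W = min = 17, p = 0.888366, fail to reject H0.


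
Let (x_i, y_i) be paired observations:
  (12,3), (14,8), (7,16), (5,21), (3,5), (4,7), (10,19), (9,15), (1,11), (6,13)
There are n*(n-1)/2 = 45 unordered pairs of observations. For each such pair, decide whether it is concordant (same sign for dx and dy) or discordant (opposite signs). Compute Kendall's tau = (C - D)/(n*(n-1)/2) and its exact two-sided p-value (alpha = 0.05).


Step 1: Enumerate the 45 unordered pairs (i,j) with i<j and classify each by sign(x_j-x_i) * sign(y_j-y_i).
  (1,2):dx=+2,dy=+5->C; (1,3):dx=-5,dy=+13->D; (1,4):dx=-7,dy=+18->D; (1,5):dx=-9,dy=+2->D
  (1,6):dx=-8,dy=+4->D; (1,7):dx=-2,dy=+16->D; (1,8):dx=-3,dy=+12->D; (1,9):dx=-11,dy=+8->D
  (1,10):dx=-6,dy=+10->D; (2,3):dx=-7,dy=+8->D; (2,4):dx=-9,dy=+13->D; (2,5):dx=-11,dy=-3->C
  (2,6):dx=-10,dy=-1->C; (2,7):dx=-4,dy=+11->D; (2,8):dx=-5,dy=+7->D; (2,9):dx=-13,dy=+3->D
  (2,10):dx=-8,dy=+5->D; (3,4):dx=-2,dy=+5->D; (3,5):dx=-4,dy=-11->C; (3,6):dx=-3,dy=-9->C
  (3,7):dx=+3,dy=+3->C; (3,8):dx=+2,dy=-1->D; (3,9):dx=-6,dy=-5->C; (3,10):dx=-1,dy=-3->C
  (4,5):dx=-2,dy=-16->C; (4,6):dx=-1,dy=-14->C; (4,7):dx=+5,dy=-2->D; (4,8):dx=+4,dy=-6->D
  (4,9):dx=-4,dy=-10->C; (4,10):dx=+1,dy=-8->D; (5,6):dx=+1,dy=+2->C; (5,7):dx=+7,dy=+14->C
  (5,8):dx=+6,dy=+10->C; (5,9):dx=-2,dy=+6->D; (5,10):dx=+3,dy=+8->C; (6,7):dx=+6,dy=+12->C
  (6,8):dx=+5,dy=+8->C; (6,9):dx=-3,dy=+4->D; (6,10):dx=+2,dy=+6->C; (7,8):dx=-1,dy=-4->C
  (7,9):dx=-9,dy=-8->C; (7,10):dx=-4,dy=-6->C; (8,9):dx=-8,dy=-4->C; (8,10):dx=-3,dy=-2->C
  (9,10):dx=+5,dy=+2->C
Step 2: C = 24, D = 21, total pairs = 45.
Step 3: tau = (C - D)/(n(n-1)/2) = (24 - 21)/45 = 0.066667.
Step 4: Exact two-sided p-value (enumerate n! = 3628800 permutations of y under H0): p = 0.861801.
Step 5: alpha = 0.05. fail to reject H0.

tau_b = 0.0667 (C=24, D=21), p = 0.861801, fail to reject H0.


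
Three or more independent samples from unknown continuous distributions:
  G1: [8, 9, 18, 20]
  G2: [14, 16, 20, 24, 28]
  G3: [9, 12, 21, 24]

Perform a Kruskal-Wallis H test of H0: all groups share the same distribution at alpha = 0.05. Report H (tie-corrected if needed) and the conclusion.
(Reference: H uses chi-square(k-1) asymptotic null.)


Step 1: Combine all N = 13 observations and assign midranks.
sorted (value, group, rank): (8,G1,1), (9,G1,2.5), (9,G3,2.5), (12,G3,4), (14,G2,5), (16,G2,6), (18,G1,7), (20,G1,8.5), (20,G2,8.5), (21,G3,10), (24,G2,11.5), (24,G3,11.5), (28,G2,13)
Step 2: Sum ranks within each group.
R_1 = 19 (n_1 = 4)
R_2 = 44 (n_2 = 5)
R_3 = 28 (n_3 = 4)
Step 3: H = 12/(N(N+1)) * sum(R_i^2/n_i) - 3(N+1)
     = 12/(13*14) * (19^2/4 + 44^2/5 + 28^2/4) - 3*14
     = 0.065934 * 673.45 - 42
     = 2.403297.
Step 4: Ties present; correction factor C = 1 - 18/(13^3 - 13) = 0.991758. Corrected H = 2.403297 / 0.991758 = 2.423269.
Step 5: Under H0, H ~ chi^2(2); p-value = 0.297710.
Step 6: alpha = 0.05. fail to reject H0.

H = 2.4233, df = 2, p = 0.297710, fail to reject H0.


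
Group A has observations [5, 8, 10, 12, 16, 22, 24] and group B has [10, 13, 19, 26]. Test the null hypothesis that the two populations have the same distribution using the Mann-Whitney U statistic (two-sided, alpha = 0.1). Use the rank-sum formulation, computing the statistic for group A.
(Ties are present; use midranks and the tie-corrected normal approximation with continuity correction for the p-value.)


Step 1: Combine and sort all 11 observations; assign midranks.
sorted (value, group): (5,X), (8,X), (10,X), (10,Y), (12,X), (13,Y), (16,X), (19,Y), (22,X), (24,X), (26,Y)
ranks: 5->1, 8->2, 10->3.5, 10->3.5, 12->5, 13->6, 16->7, 19->8, 22->9, 24->10, 26->11
Step 2: Rank sum for X: R1 = 1 + 2 + 3.5 + 5 + 7 + 9 + 10 = 37.5.
Step 3: U_X = R1 - n1(n1+1)/2 = 37.5 - 7*8/2 = 37.5 - 28 = 9.5.
       U_Y = n1*n2 - U_X = 28 - 9.5 = 18.5.
Step 4: Ties are present, so use the tie-corrected normal approximation (with continuity correction) for the p-value.
Step 5: p-value = 0.448659; compare to alpha = 0.1. fail to reject H0.

U_X = 9.5, p = 0.448659, fail to reject H0 at alpha = 0.1.


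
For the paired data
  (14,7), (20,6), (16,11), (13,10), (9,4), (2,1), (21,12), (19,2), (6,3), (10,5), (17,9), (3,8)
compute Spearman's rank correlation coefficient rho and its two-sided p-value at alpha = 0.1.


Step 1: Rank x and y separately (midranks; no ties here).
rank(x): 14->7, 20->11, 16->8, 13->6, 9->4, 2->1, 21->12, 19->10, 6->3, 10->5, 17->9, 3->2
rank(y): 7->7, 6->6, 11->11, 10->10, 4->4, 1->1, 12->12, 2->2, 3->3, 5->5, 9->9, 8->8
Step 2: d_i = R_x(i) - R_y(i); compute d_i^2.
  (7-7)^2=0, (11-6)^2=25, (8-11)^2=9, (6-10)^2=16, (4-4)^2=0, (1-1)^2=0, (12-12)^2=0, (10-2)^2=64, (3-3)^2=0, (5-5)^2=0, (9-9)^2=0, (2-8)^2=36
sum(d^2) = 150.
Step 3: rho = 1 - 6*150 / (12*(12^2 - 1)) = 1 - 900/1716 = 0.475524.
Step 4: Under H0, t = rho * sqrt((n-2)/(1-rho^2)) = 1.7094 ~ t(10).
Step 5: Two-sided p-value from the t-distribution with 10 df = 0.118176.
Step 6: alpha = 0.1. fail to reject H0.

rho = 0.4755, p = 0.118176, fail to reject H0 at alpha = 0.1.


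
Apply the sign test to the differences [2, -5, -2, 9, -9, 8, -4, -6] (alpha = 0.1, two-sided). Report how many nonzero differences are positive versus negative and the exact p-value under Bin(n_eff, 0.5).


Step 1: Discard zero differences. Original n = 8; n_eff = number of nonzero differences = 8.
Nonzero differences (with sign): +2, -5, -2, +9, -9, +8, -4, -6
Step 2: Count signs: positive = 3, negative = 5.
Step 3: Under H0: P(positive) = 0.5, so the number of positives S ~ Bin(8, 0.5).
Step 4: Two-sided exact p-value = sum of Bin(8,0.5) probabilities at or below the observed probability = 0.726562.
Step 5: alpha = 0.1. fail to reject H0.

n_eff = 8, pos = 3, neg = 5, p = 0.726562, fail to reject H0.


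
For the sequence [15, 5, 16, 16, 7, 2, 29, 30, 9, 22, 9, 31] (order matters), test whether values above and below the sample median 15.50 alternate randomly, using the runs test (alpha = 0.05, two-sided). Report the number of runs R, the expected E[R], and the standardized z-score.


Step 1: Compute median = 15.50; label A = above, B = below.
Labels in order: BBAABBAABABA  (n_A = 6, n_B = 6)
Step 2: Count runs R = 8.
Step 3: Under H0 (random ordering), E[R] = 2*n_A*n_B/(n_A+n_B) + 1 = 2*6*6/12 + 1 = 7.0000.
        Var[R] = 2*n_A*n_B*(2*n_A*n_B - n_A - n_B) / ((n_A+n_B)^2 * (n_A+n_B-1)) = 4320/1584 = 2.7273.
        SD[R] = 1.6514.
Step 4: Continuity-corrected z = (R - 0.5 - E[R]) / SD[R] = (8 - 0.5 - 7.0000) / 1.6514 = 0.3028.
Step 5: Two-sided p-value via normal approximation = 2*(1 - Phi(|z|)) = 0.762069.
Step 6: alpha = 0.05. fail to reject H0.

R = 8, z = 0.3028, p = 0.762069, fail to reject H0.


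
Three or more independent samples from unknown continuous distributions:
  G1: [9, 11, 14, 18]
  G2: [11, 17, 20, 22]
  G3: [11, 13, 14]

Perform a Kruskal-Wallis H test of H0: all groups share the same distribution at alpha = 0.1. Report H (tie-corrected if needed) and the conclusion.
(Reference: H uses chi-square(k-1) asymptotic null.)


Step 1: Combine all N = 11 observations and assign midranks.
sorted (value, group, rank): (9,G1,1), (11,G1,3), (11,G2,3), (11,G3,3), (13,G3,5), (14,G1,6.5), (14,G3,6.5), (17,G2,8), (18,G1,9), (20,G2,10), (22,G2,11)
Step 2: Sum ranks within each group.
R_1 = 19.5 (n_1 = 4)
R_2 = 32 (n_2 = 4)
R_3 = 14.5 (n_3 = 3)
Step 3: H = 12/(N(N+1)) * sum(R_i^2/n_i) - 3(N+1)
     = 12/(11*12) * (19.5^2/4 + 32^2/4 + 14.5^2/3) - 3*12
     = 0.090909 * 421.146 - 36
     = 2.285985.
Step 4: Ties present; correction factor C = 1 - 30/(11^3 - 11) = 0.977273. Corrected H = 2.285985 / 0.977273 = 2.339147.
Step 5: Under H0, H ~ chi^2(2); p-value = 0.310499.
Step 6: alpha = 0.1. fail to reject H0.

H = 2.3391, df = 2, p = 0.310499, fail to reject H0.


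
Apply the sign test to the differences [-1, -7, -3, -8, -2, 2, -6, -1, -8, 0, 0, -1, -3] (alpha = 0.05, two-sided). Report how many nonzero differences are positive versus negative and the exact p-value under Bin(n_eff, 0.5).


Step 1: Discard zero differences. Original n = 13; n_eff = number of nonzero differences = 11.
Nonzero differences (with sign): -1, -7, -3, -8, -2, +2, -6, -1, -8, -1, -3
Step 2: Count signs: positive = 1, negative = 10.
Step 3: Under H0: P(positive) = 0.5, so the number of positives S ~ Bin(11, 0.5).
Step 4: Two-sided exact p-value = sum of Bin(11,0.5) probabilities at or below the observed probability = 0.011719.
Step 5: alpha = 0.05. reject H0.

n_eff = 11, pos = 1, neg = 10, p = 0.011719, reject H0.
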